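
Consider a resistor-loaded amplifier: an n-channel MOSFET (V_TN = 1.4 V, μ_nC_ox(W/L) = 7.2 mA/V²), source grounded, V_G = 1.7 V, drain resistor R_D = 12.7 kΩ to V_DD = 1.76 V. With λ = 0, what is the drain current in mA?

V_GS = V_G = 1.7 V, so V_ov = 1.7 − 1.4 = 0.3 V.
Assume saturation: I_D = ½ k_n V_ov² = 0.5 × 7.2 × 0.3² = 0.324 mA, giving V_DS = V_DD − I_D R_D = 1.76 − 0.324 × 12.7 = -2.35 V.
But -2.35 V < V_ov = 0.3 V, so the device is actually in triode.
In triode I_D = k_n[V_ov V_DS − ½ V_DS²] and I_D = (V_DD − V_DS)/R_D. Equating: 45.7 V_DS² − 28.43 V_DS + 1.76 = 0, giving V_DS = 0.0697 V (the root below V_ov).
I_D = (1.76 − 0.0697) / 12.7 = 0.133 mA.

I_D = 0.133 mA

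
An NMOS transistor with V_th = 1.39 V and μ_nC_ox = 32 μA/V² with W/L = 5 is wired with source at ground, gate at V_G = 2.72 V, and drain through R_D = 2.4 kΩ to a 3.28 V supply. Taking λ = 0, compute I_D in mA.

I_D = 0.142 mA

V_GS = V_G = 2.72 V, so V_ov = 2.72 − 1.39 = 1.33 V.
k_n = μ_nC_ox · (W/L) = 0.16 mA/V².
Assume saturation: I_D = ½ k_n V_ov² = 0.5 × 0.16 × 1.33² = 0.142 mA, giving V_DS = V_DD − I_D R_D = 3.28 − 0.142 × 2.4 = 2.94 V.
V_DS = 2.94 V ≥ V_ov = 1.33 V, confirming saturation.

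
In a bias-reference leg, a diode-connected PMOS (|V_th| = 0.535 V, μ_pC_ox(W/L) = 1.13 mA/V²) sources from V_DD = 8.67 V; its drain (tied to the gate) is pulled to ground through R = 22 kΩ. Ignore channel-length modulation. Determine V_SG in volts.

V_SG = 1.30 V

With gate tied to drain, V_SG = V_SD ≥ V_SG − |V_th|, so the device is in saturation.
KCL at the drain: ½ k_p (V_SG − |V_th|)² = (V_DD − V_SG)/R.
Let x = V_SG − 0.535. Then 12.4 x² + x − 8.135 = 0, giving x = 0.77 V (positive root), so V_SG = 1.3 V.
I_D = (V_DD − V_SG)/R = (8.67 − 1.3) / 22 = 0.335 mA.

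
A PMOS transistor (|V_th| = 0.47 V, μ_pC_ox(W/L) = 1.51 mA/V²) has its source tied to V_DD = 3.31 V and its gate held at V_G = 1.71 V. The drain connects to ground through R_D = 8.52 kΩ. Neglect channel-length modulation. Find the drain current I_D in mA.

V_SG = V_DD − V_G = 3.31 − 1.71 = 1.6 V, so V_ov = 1.6 − 0.47 = 1.13 V.
Assume saturation: I_D = ½ k_p V_ov² = 0.5 × 1.51 × 1.13² = 0.964 mA, giving V_SD = V_DD − I_D R_D = 3.31 − 0.964 × 8.52 = -4.9 V.
But -4.9 V < V_ov = 1.13 V, so the device is actually in triode.
In triode I_D = k_p[V_ov V_SD − ½ V_SD²] and I_D = (V_DD − V_SD)/R_D. Equating: 6.43 V_SD² − 15.54 V_SD + 3.31 = 0, giving V_SD = 0.236 V (the root below V_ov).
I_D = (3.31 − 0.236) / 8.52 = 0.361 mA.

I_D = 0.361 mA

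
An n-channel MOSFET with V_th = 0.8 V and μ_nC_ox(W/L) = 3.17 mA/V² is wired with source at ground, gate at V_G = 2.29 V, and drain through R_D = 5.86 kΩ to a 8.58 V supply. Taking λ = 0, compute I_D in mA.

V_GS = V_G = 2.29 V, so V_ov = 2.29 − 0.8 = 1.49 V.
Assume saturation: I_D = ½ k_n V_ov² = 0.5 × 3.17 × 1.49² = 3.52 mA, giving V_DS = V_DD − I_D R_D = 8.58 − 3.52 × 5.86 = -12 V.
But -12 V < V_ov = 1.49 V, so the device is actually in triode.
In triode I_D = k_n[V_ov V_DS − ½ V_DS²] and I_D = (V_DD − V_DS)/R_D. Equating: 9.29 V_DS² − 28.68 V_DS + 8.58 = 0, giving V_DS = 0.336 V (the root below V_ov).
I_D = (8.58 − 0.336) / 5.86 = 1.41 mA.

I_D = 1.41 mA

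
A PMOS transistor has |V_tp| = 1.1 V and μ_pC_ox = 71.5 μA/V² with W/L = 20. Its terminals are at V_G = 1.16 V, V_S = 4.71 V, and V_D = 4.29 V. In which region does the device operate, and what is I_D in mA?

Triode; I_D = 1.35 mA

V_SG = V_S − V_G = 4.71 − 1.16 = 3.55 V; V_SD = V_S − V_D = 4.71 − 4.29 = 0.42 V.
k_p = μ_pC_ox · (W/L) = 1.43 mA/V².
V_ov = V_SG − |V_tp| = 3.55 − 1.1 = 2.45 V.
Since V_SD = 0.42 V < V_ov = 2.45 V, the device is in the triode region.
I_D = k_p [V_ov · V_SD − ½ V_SD²] = 1.43 × [2.45 × 0.42 − 0.5 × 0.42²] = 1.35 mA.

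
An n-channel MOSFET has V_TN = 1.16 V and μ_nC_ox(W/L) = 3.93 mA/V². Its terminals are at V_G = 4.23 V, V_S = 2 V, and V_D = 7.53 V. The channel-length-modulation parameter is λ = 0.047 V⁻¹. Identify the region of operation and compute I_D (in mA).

V_GS = V_G − V_S = 4.23 − 2 = 2.23 V; V_DS = V_D − V_S = 7.53 − 2 = 5.53 V.
V_ov = V_GS − V_TN = 2.23 − 1.16 = 1.07 V.
Since V_DS = 5.53 V ≥ V_ov = 1.07 V, the device is in saturation.
I_D = ½ k_n V_ov² (1 + λ V_DS) = 0.5 × 3.93 × 1.07² × (1 + 0.047 × 5.53) = 2.83 mA.

Saturation; I_D = 2.83 mA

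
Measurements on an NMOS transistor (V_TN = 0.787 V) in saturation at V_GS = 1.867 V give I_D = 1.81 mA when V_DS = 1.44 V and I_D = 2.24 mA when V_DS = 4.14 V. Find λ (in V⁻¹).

With V_GS fixed, I_D ∝ (1 + λ V_DS) in saturation, so I_D2/I_D1 = (1 + λ V_DS2)/(1 + λ V_DS1).
2.24/1.81 = 1.238 = (1 + 4.14 λ)/(1 + 1.44 λ).
Solving: λ (I_D1 V_DS2 − I_D2 V_DS1) = I_D2 − I_D1, so λ = (2.24 − 1.81) / (1.81 × 4.14 − 2.24 × 1.44) = 0.43 / 4.27 = 0.101 V⁻¹.

λ = 0.101 V⁻¹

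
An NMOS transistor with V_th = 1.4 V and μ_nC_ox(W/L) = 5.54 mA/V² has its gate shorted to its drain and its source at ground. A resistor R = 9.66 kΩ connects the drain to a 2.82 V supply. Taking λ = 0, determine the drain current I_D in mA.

I_D = 0.125 mA

With gate tied to drain, V_GS = V_DS ≥ V_GS − V_th, so the device is in saturation.
KCL at the drain: ½ k_n (V_GS − V_th)² = (V_DD − V_GS)/R.
Let x = V_GS − 1.4. Then 26.8 x² + x − 1.42 = 0, giving x = 0.212 V (positive root), so V_GS = 1.61 V.
I_D = (V_DD − V_GS)/R = (2.82 − 1.61) / 9.66 = 0.125 mA.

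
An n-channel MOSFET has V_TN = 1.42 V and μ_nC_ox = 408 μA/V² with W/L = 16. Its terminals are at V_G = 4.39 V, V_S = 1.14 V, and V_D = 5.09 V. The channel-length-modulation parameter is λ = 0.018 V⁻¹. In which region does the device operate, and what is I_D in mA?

V_GS = V_G − V_S = 4.39 − 1.14 = 3.25 V; V_DS = V_D − V_S = 5.09 − 1.14 = 3.95 V.
k_n = μ_nC_ox · (W/L) = 6.528 mA/V².
V_ov = V_GS − V_TN = 3.25 − 1.42 = 1.83 V.
Since V_DS = 3.95 V ≥ V_ov = 1.83 V, the device is in saturation.
I_D = ½ k_n V_ov² (1 + λ V_DS) = 0.5 × 6.528 × 1.83² × (1 + 0.018 × 3.95) = 11.7 mA.

Saturation; I_D = 11.7 mA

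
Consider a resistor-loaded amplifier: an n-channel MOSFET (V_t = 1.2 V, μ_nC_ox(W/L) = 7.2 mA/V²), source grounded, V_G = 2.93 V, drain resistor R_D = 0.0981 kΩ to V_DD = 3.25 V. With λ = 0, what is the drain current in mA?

V_GS = V_G = 2.93 V, so V_ov = 2.93 − 1.2 = 1.73 V.
Assume saturation: I_D = ½ k_n V_ov² = 0.5 × 7.2 × 1.73² = 10.8 mA, giving V_DS = V_DD − I_D R_D = 3.25 − 10.8 × 0.0981 = 2.19 V.
V_DS = 2.19 V ≥ V_ov = 1.73 V, confirming saturation.

I_D = 10.8 mA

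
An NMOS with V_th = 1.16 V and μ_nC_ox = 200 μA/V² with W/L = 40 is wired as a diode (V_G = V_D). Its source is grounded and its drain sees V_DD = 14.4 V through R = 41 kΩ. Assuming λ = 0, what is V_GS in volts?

With gate tied to drain, V_GS = V_DS ≥ V_GS − V_th, so the device is in saturation.
k_n = μ_nC_ox · (W/L) = 8 mA/V².
KCL at the drain: ½ k_n (V_GS − V_th)² = (V_DD − V_GS)/R.
Let x = V_GS − 1.16. Then 164 x² + x − 13.24 = 0, giving x = 0.281 V (positive root), so V_GS = 1.44 V.
I_D = (V_DD − V_GS)/R = (14.4 − 1.44) / 41 = 0.316 mA.

V_GS = 1.44 V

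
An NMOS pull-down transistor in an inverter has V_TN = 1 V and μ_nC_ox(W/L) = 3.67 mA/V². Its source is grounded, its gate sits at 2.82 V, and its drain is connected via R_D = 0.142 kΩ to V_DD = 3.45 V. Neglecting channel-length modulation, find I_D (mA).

I_D = 6.08 mA

V_GS = V_G = 2.82 V, so V_ov = 2.82 − 1 = 1.82 V.
Assume saturation: I_D = ½ k_n V_ov² = 0.5 × 3.67 × 1.82² = 6.08 mA, giving V_DS = V_DD − I_D R_D = 3.45 − 6.08 × 0.142 = 2.59 V.
V_DS = 2.59 V ≥ V_ov = 1.82 V, confirming saturation.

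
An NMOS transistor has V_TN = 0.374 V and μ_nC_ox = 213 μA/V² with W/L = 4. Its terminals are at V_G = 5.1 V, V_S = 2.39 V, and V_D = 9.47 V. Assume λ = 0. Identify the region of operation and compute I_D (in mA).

V_GS = V_G − V_S = 5.1 − 2.39 = 2.71 V; V_DS = V_D − V_S = 9.47 − 2.39 = 7.08 V.
k_n = μ_nC_ox · (W/L) = 0.852 mA/V².
V_ov = V_GS − V_TN = 2.71 − 0.374 = 2.34 V.
Since V_DS = 7.08 V ≥ V_ov = 2.34 V, the device is in saturation.
I_D = ½ k_n V_ov² = 0.5 × 0.852 × 2.34² = 2.32 mA.

Saturation; I_D = 2.32 mA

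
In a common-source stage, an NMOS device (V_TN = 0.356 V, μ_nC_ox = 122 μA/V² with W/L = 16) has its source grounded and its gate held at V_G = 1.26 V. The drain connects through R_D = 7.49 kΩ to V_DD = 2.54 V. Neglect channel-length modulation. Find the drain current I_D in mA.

I_D = 0.313 mA

V_GS = V_G = 1.26 V, so V_ov = 1.26 − 0.356 = 0.904 V.
k_n = μ_nC_ox · (W/L) = 1.952 mA/V².
Assume saturation: I_D = ½ k_n V_ov² = 0.5 × 1.952 × 0.904² = 0.798 mA, giving V_DS = V_DD − I_D R_D = 2.54 − 0.798 × 7.49 = -3.43 V.
But -3.43 V < V_ov = 0.904 V, so the device is actually in triode.
In triode I_D = k_n[V_ov V_DS − ½ V_DS²] and I_D = (V_DD − V_DS)/R_D. Equating: 7.31 V_DS² − 14.22 V_DS + 2.54 = 0, giving V_DS = 0.199 V (the root below V_ov).
I_D = (2.54 − 0.199) / 7.49 = 0.313 mA.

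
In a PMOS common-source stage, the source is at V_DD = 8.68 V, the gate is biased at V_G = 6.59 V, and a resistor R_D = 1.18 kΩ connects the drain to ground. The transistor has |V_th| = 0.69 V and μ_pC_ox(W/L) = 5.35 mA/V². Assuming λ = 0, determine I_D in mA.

I_D = 5.24 mA

V_SG = V_DD − V_G = 8.68 − 6.59 = 2.09 V, so V_ov = 2.09 − 0.69 = 1.4 V.
Assume saturation: I_D = ½ k_p V_ov² = 0.5 × 5.35 × 1.4² = 5.24 mA, giving V_SD = V_DD − I_D R_D = 8.68 − 5.24 × 1.18 = 2.49 V.
V_SD = 2.49 V ≥ V_ov = 1.4 V, confirming saturation.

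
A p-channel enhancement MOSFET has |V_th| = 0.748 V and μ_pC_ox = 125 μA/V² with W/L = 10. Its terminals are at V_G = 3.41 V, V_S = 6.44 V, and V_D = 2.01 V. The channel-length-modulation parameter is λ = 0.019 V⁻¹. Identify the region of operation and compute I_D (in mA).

Saturation; I_D = 3.53 mA

V_SG = V_S − V_G = 6.44 − 3.41 = 3.03 V; V_SD = V_S − V_D = 6.44 − 2.01 = 4.43 V.
k_p = μ_pC_ox · (W/L) = 1.25 mA/V².
V_ov = V_SG − |V_th| = 3.03 − 0.748 = 2.28 V.
Since V_SD = 4.43 V ≥ V_ov = 2.28 V, the device is in saturation.
I_D = ½ k_p V_ov² (1 + λ V_SD) = 0.5 × 1.25 × 2.28² × (1 + 0.019 × 4.43) = 3.53 mA.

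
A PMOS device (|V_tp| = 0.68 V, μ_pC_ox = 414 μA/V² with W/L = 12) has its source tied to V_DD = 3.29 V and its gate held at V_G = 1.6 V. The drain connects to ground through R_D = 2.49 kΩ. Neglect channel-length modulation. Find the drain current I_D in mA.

I_D = 1.21 mA

V_SG = V_DD − V_G = 3.29 − 1.6 = 1.69 V, so V_ov = 1.69 − 0.68 = 1.01 V.
k_p = μ_pC_ox · (W/L) = 4.968 mA/V².
Assume saturation: I_D = ½ k_p V_ov² = 0.5 × 4.968 × 1.01² = 2.53 mA, giving V_SD = V_DD − I_D R_D = 3.29 − 2.53 × 2.49 = -3.02 V.
But -3.02 V < V_ov = 1.01 V, so the device is actually in triode.
In triode I_D = k_p[V_ov V_SD − ½ V_SD²] and I_D = (V_DD − V_SD)/R_D. Equating: 6.19 V_SD² − 13.49 V_SD + 3.29 = 0, giving V_SD = 0.28 V (the root below V_ov).
I_D = (3.29 − 0.28) / 2.49 = 1.21 mA.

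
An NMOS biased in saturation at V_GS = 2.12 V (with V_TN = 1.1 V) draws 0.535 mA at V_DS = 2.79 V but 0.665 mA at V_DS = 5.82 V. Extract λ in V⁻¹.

With V_GS fixed, I_D ∝ (1 + λ V_DS) in saturation, so I_D2/I_D1 = (1 + λ V_DS2)/(1 + λ V_DS1).
0.665/0.535 = 1.243 = (1 + 5.82 λ)/(1 + 2.79 λ).
Solving: λ (I_D1 V_DS2 − I_D2 V_DS1) = I_D2 − I_D1, so λ = (0.665 − 0.535) / (0.535 × 5.82 − 0.665 × 2.79) = 0.13 / 1.26 = 0.103 V⁻¹.

λ = 0.103 V⁻¹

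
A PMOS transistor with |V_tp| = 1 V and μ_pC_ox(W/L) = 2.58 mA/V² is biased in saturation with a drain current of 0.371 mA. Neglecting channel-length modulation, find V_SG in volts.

In saturation I_D = ½ k_p (V_SG − |V_tp|)², so V_SG − |V_tp| = √(2 I_D / k_p) = √(2 × 0.371 / 2.58) = 0.536 V.
V_SG = 1 + 0.536 = 1.54 V.

V_SG = 1.54 V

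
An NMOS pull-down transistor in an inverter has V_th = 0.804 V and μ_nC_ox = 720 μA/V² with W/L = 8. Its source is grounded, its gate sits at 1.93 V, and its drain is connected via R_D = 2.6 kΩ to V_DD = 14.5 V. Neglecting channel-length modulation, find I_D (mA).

I_D = 3.65 mA

V_GS = V_G = 1.93 V, so V_ov = 1.93 − 0.804 = 1.13 V.
k_n = μ_nC_ox · (W/L) = 5.76 mA/V².
Assume saturation: I_D = ½ k_n V_ov² = 0.5 × 5.76 × 1.13² = 3.65 mA, giving V_DS = V_DD − I_D R_D = 14.5 − 3.65 × 2.6 = 5.01 V.
V_DS = 5.01 V ≥ V_ov = 1.13 V, confirming saturation.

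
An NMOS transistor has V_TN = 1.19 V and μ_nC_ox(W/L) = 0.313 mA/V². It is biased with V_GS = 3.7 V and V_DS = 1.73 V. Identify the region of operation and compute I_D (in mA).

Triode; I_D = 0.891 mA

V_ov = V_GS − V_TN = 3.7 − 1.19 = 2.51 V.
Since V_DS = 1.73 V < V_ov = 2.51 V, the device is in the triode region.
I_D = k_n [V_ov · V_DS − ½ V_DS²] = 0.313 × [2.51 × 1.73 − 0.5 × 1.73²] = 0.891 mA.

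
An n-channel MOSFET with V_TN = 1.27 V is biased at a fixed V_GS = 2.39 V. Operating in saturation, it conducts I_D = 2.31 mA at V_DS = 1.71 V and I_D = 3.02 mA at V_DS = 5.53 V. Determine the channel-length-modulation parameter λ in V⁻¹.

With V_GS fixed, I_D ∝ (1 + λ V_DS) in saturation, so I_D2/I_D1 = (1 + λ V_DS2)/(1 + λ V_DS1).
3.02/2.31 = 1.307 = (1 + 5.53 λ)/(1 + 1.71 λ).
Solving: λ (I_D1 V_DS2 − I_D2 V_DS1) = I_D2 − I_D1, so λ = (3.02 − 2.31) / (2.31 × 5.53 − 3.02 × 1.71) = 0.71 / 7.61 = 0.0933 V⁻¹.

λ = 0.0933 V⁻¹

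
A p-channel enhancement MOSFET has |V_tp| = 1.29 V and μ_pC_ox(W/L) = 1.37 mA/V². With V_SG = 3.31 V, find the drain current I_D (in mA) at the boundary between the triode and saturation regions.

I_D = 2.80 mA

At the boundary V_SD = V_ov = V_SG − |V_tp| = 3.31 − 1.29 = 2.02 V.
I_D = ½ k_p V_ov² = 0.5 × 1.37 × 2.02² = 2.8 mA.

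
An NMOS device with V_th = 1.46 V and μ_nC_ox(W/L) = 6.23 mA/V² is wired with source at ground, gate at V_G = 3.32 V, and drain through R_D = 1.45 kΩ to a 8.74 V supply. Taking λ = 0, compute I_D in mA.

V_GS = V_G = 3.32 V, so V_ov = 3.32 − 1.46 = 1.86 V.
Assume saturation: I_D = ½ k_n V_ov² = 0.5 × 6.23 × 1.86² = 10.8 mA, giving V_DS = V_DD − I_D R_D = 8.74 − 10.8 × 1.45 = -6.89 V.
But -6.89 V < V_ov = 1.86 V, so the device is actually in triode.
In triode I_D = k_n[V_ov V_DS − ½ V_DS²] and I_D = (V_DD − V_DS)/R_D. Equating: 4.52 V_DS² − 17.8 V_DS + 8.74 = 0, giving V_DS = 0.575 V (the root below V_ov).
I_D = (8.74 − 0.575) / 1.45 = 5.63 mA.

I_D = 5.63 mA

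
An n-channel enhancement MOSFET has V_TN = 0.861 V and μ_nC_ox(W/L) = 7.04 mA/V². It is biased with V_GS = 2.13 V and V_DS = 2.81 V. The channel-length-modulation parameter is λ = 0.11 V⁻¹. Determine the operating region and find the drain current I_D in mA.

Saturation; I_D = 7.42 mA

V_ov = V_GS − V_TN = 2.13 − 0.861 = 1.27 V.
Since V_DS = 2.81 V ≥ V_ov = 1.27 V, the device is in saturation.
I_D = ½ k_n V_ov² (1 + λ V_DS) = 0.5 × 7.04 × 1.27² × (1 + 0.11 × 2.81) = 7.42 mA.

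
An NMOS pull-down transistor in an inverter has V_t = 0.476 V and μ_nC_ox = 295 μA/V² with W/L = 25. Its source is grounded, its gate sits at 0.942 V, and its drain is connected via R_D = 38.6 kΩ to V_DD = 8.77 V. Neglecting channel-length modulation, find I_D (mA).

V_GS = V_G = 0.942 V, so V_ov = 0.942 − 0.476 = 0.466 V.
k_n = μ_nC_ox · (W/L) = 7.375 mA/V².
Assume saturation: I_D = ½ k_n V_ov² = 0.5 × 7.375 × 0.466² = 0.801 mA, giving V_DS = V_DD − I_D R_D = 8.77 − 0.801 × 38.6 = -22.1 V.
But -22.1 V < V_ov = 0.466 V, so the device is actually in triode.
In triode I_D = k_n[V_ov V_DS − ½ V_DS²] and I_D = (V_DD − V_DS)/R_D. Equating: 142 V_DS² − 133.7 V_DS + 8.77 = 0, giving V_DS = 0.071 V (the root below V_ov).
I_D = (8.77 − 0.071) / 38.6 = 0.225 mA.

I_D = 0.225 mA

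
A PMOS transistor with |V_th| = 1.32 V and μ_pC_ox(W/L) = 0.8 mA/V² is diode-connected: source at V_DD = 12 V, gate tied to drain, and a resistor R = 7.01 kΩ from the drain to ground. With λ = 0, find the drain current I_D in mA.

I_D = 1.27 mA

With gate tied to drain, V_SG = V_SD ≥ V_SG − |V_th|, so the device is in saturation.
KCL at the drain: ½ k_p (V_SG − |V_th|)² = (V_DD − V_SG)/R.
Let x = V_SG − 1.32. Then 2.8 x² + x − 10.68 = 0, giving x = 1.78 V (positive root), so V_SG = 3.1 V.
I_D = (V_DD − V_SG)/R = (12 − 3.1) / 7.01 = 1.27 mA.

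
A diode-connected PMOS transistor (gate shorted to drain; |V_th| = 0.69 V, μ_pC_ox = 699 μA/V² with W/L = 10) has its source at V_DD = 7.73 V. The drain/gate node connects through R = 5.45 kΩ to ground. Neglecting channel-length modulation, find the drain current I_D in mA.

With gate tied to drain, V_SG = V_SD ≥ V_SG − |V_th|, so the device is in saturation.
k_p = μ_pC_ox · (W/L) = 6.99 mA/V².
KCL at the drain: ½ k_p (V_SG − |V_th|)² = (V_DD − V_SG)/R.
Let x = V_SG − 0.69. Then 19 x² + x − 7.04 = 0, giving x = 0.582 V (positive root), so V_SG = 1.27 V.
I_D = (V_DD − V_SG)/R = (7.73 − 1.27) / 5.45 = 1.18 mA.

I_D = 1.18 mA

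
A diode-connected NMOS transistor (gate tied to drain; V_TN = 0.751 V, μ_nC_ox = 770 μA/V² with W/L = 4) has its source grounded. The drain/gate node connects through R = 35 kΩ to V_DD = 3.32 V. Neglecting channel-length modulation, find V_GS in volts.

With gate tied to drain, V_GS = V_DS ≥ V_GS − V_TN, so the device is in saturation.
k_n = μ_nC_ox · (W/L) = 3.08 mA/V².
KCL at the drain: ½ k_n (V_GS − V_TN)² = (V_DD − V_GS)/R.
Let x = V_GS − 0.751. Then 53.9 x² + x − 2.569 = 0, giving x = 0.209 V (positive root), so V_GS = 0.96 V.
I_D = (V_DD − V_GS)/R = (3.32 − 0.96) / 35 = 0.0674 mA.

V_GS = 0.960 V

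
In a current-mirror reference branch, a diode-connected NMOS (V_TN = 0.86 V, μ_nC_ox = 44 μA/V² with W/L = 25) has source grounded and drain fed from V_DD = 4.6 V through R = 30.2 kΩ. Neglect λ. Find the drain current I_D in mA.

I_D = 0.109 mA

With gate tied to drain, V_GS = V_DS ≥ V_GS − V_TN, so the device is in saturation.
k_n = μ_nC_ox · (W/L) = 1.1 mA/V².
KCL at the drain: ½ k_n (V_GS − V_TN)² = (V_DD − V_GS)/R.
Let x = V_GS − 0.86. Then 16.6 x² + x − 3.74 = 0, giving x = 0.445 V (positive root), so V_GS = 1.31 V.
I_D = (V_DD − V_GS)/R = (4.6 − 1.31) / 30.2 = 0.109 mA.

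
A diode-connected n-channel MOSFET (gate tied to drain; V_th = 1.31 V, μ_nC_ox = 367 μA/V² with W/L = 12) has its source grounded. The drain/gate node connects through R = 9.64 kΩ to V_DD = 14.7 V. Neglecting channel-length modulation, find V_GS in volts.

With gate tied to drain, V_GS = V_DS ≥ V_GS − V_th, so the device is in saturation.
k_n = μ_nC_ox · (W/L) = 4.404 mA/V².
KCL at the drain: ½ k_n (V_GS − V_th)² = (V_DD − V_GS)/R.
Let x = V_GS − 1.31. Then 21.2 x² + x − 13.39 = 0, giving x = 0.771 V (positive root), so V_GS = 2.08 V.
I_D = (V_DD − V_GS)/R = (14.7 − 2.08) / 9.64 = 1.31 mA.

V_GS = 2.08 V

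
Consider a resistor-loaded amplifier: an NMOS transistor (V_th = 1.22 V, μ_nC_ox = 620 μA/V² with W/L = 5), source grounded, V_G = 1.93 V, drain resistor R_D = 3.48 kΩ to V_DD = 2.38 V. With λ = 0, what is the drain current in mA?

V_GS = V_G = 1.93 V, so V_ov = 1.93 − 1.22 = 0.71 V.
k_n = μ_nC_ox · (W/L) = 3.1 mA/V².
Assume saturation: I_D = ½ k_n V_ov² = 0.5 × 3.1 × 0.71² = 0.781 mA, giving V_DS = V_DD − I_D R_D = 2.38 − 0.781 × 3.48 = -0.339 V.
But -0.339 V < V_ov = 0.71 V, so the device is actually in triode.
In triode I_D = k_n[V_ov V_DS − ½ V_DS²] and I_D = (V_DD − V_DS)/R_D. Equating: 5.39 V_DS² − 8.659 V_DS + 2.38 = 0, giving V_DS = 0.352 V (the root below V_ov).
I_D = (2.38 − 0.352) / 3.48 = 0.583 mA.

I_D = 0.583 mA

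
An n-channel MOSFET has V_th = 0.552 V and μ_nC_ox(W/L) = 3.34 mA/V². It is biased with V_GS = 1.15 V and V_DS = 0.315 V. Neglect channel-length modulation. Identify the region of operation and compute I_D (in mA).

V_ov = V_GS − V_th = 1.15 − 0.552 = 0.598 V.
Since V_DS = 0.315 V < V_ov = 0.598 V, the device is in the triode region.
I_D = k_n [V_ov · V_DS − ½ V_DS²] = 3.34 × [0.598 × 0.315 − 0.5 × 0.315²] = 0.463 mA.

Triode; I_D = 0.463 mA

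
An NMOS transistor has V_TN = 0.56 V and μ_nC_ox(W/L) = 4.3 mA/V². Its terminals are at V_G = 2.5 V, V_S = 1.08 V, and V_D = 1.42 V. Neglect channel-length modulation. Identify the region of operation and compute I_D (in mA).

Triode; I_D = 1.01 mA

V_GS = V_G − V_S = 2.5 − 1.08 = 1.42 V; V_DS = V_D − V_S = 1.42 − 1.08 = 0.34 V.
V_ov = V_GS − V_TN = 1.42 − 0.56 = 0.86 V.
Since V_DS = 0.34 V < V_ov = 0.86 V, the device is in the triode region.
I_D = k_n [V_ov · V_DS − ½ V_DS²] = 4.3 × [0.86 × 0.34 − 0.5 × 0.34²] = 1.01 mA.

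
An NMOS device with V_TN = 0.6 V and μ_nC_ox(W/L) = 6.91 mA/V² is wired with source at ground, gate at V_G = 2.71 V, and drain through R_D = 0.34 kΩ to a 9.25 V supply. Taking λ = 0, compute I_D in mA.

I_D = 15.4 mA

V_GS = V_G = 2.71 V, so V_ov = 2.71 − 0.6 = 2.11 V.
Assume saturation: I_D = ½ k_n V_ov² = 0.5 × 6.91 × 2.11² = 15.4 mA, giving V_DS = V_DD − I_D R_D = 9.25 − 15.4 × 0.34 = 4.02 V.
V_DS = 4.02 V ≥ V_ov = 2.11 V, confirming saturation.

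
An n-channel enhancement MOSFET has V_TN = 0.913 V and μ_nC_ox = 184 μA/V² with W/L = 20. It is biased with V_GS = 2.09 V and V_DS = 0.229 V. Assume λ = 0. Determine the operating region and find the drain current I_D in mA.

k_n = μ_nC_ox · (W/L) = 3.68 mA/V².
V_ov = V_GS − V_TN = 2.09 − 0.913 = 1.18 V.
Since V_DS = 0.229 V < V_ov = 1.18 V, the device is in the triode region.
I_D = k_n [V_ov · V_DS − ½ V_DS²] = 3.68 × [1.18 × 0.229 − 0.5 × 0.229²] = 0.895 mA.

Triode; I_D = 0.895 mA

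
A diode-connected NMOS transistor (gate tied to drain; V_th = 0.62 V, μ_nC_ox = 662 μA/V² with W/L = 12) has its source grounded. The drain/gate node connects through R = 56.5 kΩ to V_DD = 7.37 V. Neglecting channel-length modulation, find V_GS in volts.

V_GS = 0.791 V

With gate tied to drain, V_GS = V_DS ≥ V_GS − V_th, so the device is in saturation.
k_n = μ_nC_ox · (W/L) = 7.944 mA/V².
KCL at the drain: ½ k_n (V_GS − V_th)² = (V_DD − V_GS)/R.
Let x = V_GS − 0.62. Then 224 x² + x − 6.75 = 0, giving x = 0.171 V (positive root), so V_GS = 0.791 V.
I_D = (V_DD − V_GS)/R = (7.37 − 0.791) / 56.5 = 0.116 mA.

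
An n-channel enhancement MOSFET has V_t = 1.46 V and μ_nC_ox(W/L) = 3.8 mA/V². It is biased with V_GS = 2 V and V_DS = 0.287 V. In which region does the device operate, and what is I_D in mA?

V_ov = V_GS − V_t = 2 − 1.46 = 0.54 V.
Since V_DS = 0.287 V < V_ov = 0.54 V, the device is in the triode region.
I_D = k_n [V_ov · V_DS − ½ V_DS²] = 3.8 × [0.54 × 0.287 − 0.5 × 0.287²] = 0.432 mA.

Triode; I_D = 0.432 mA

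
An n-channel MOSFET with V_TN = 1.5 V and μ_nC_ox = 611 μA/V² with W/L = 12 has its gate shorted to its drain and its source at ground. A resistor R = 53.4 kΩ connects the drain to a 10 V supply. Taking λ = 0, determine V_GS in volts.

With gate tied to drain, V_GS = V_DS ≥ V_GS − V_TN, so the device is in saturation.
k_n = μ_nC_ox · (W/L) = 7.332 mA/V².
KCL at the drain: ½ k_n (V_GS − V_TN)² = (V_DD − V_GS)/R.
Let x = V_GS − 1.5. Then 196 x² + x − 8.5 = 0, giving x = 0.206 V (positive root), so V_GS = 1.71 V.
I_D = (V_DD − V_GS)/R = (10 − 1.71) / 53.4 = 0.155 mA.

V_GS = 1.71 V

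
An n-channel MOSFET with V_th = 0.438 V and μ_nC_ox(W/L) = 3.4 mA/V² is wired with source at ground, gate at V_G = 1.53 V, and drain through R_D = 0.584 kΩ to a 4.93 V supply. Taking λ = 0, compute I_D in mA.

V_GS = V_G = 1.53 V, so V_ov = 1.53 − 0.438 = 1.09 V.
Assume saturation: I_D = ½ k_n V_ov² = 0.5 × 3.4 × 1.09² = 2.03 mA, giving V_DS = V_DD − I_D R_D = 4.93 − 2.03 × 0.584 = 3.75 V.
V_DS = 3.75 V ≥ V_ov = 1.09 V, confirming saturation.

I_D = 2.03 mA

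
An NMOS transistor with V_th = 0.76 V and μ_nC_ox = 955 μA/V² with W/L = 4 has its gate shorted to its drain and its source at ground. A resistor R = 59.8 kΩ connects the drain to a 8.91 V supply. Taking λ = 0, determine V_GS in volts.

V_GS = 1.02 V

With gate tied to drain, V_GS = V_DS ≥ V_GS − V_th, so the device is in saturation.
k_n = μ_nC_ox · (W/L) = 3.82 mA/V².
KCL at the drain: ½ k_n (V_GS − V_th)² = (V_DD − V_GS)/R.
Let x = V_GS − 0.76. Then 114 x² + x − 8.15 = 0, giving x = 0.263 V (positive root), so V_GS = 1.02 V.
I_D = (V_DD − V_GS)/R = (8.91 − 1.02) / 59.8 = 0.132 mA.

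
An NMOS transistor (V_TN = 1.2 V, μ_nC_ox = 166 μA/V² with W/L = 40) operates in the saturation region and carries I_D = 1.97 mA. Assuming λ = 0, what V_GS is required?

k_n = μ_nC_ox · (W/L) = 6.64 mA/V².
In saturation I_D = ½ k_n (V_GS − V_TN)², so V_GS − V_TN = √(2 I_D / k_n) = √(2 × 1.97 / 6.64) = 0.77 V.
V_GS = 1.2 + 0.77 = 1.97 V.

V_GS = 1.97 V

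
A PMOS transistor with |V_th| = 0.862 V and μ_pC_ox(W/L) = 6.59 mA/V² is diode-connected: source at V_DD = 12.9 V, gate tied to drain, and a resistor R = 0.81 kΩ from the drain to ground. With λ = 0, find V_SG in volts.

V_SG = 2.81 V

With gate tied to drain, V_SG = V_SD ≥ V_SG − |V_th|, so the device is in saturation.
KCL at the drain: ½ k_p (V_SG − |V_th|)² = (V_DD − V_SG)/R.
Let x = V_SG − 0.862. Then 2.67 x² + x − 12.04 = 0, giving x = 1.94 V (positive root), so V_SG = 2.81 V.
I_D = (V_DD − V_SG)/R = (12.9 − 2.81) / 0.81 = 12.5 mA.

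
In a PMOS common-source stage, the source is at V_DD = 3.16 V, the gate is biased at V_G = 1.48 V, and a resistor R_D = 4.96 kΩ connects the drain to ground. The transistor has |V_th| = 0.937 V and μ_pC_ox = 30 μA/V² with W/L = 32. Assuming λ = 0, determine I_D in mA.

V_SG = V_DD − V_G = 3.16 − 1.48 = 1.68 V, so V_ov = 1.68 − 0.937 = 0.743 V.
k_p = μ_pC_ox · (W/L) = 0.96 mA/V².
Assume saturation: I_D = ½ k_p V_ov² = 0.5 × 0.96 × 0.743² = 0.265 mA, giving V_SD = V_DD − I_D R_D = 3.16 − 0.265 × 4.96 = 1.85 V.
V_SD = 1.85 V ≥ V_ov = 0.743 V, confirming saturation.

I_D = 0.265 mA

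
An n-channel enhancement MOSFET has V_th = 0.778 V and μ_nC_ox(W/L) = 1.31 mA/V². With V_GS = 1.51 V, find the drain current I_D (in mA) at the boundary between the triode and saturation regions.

At the boundary V_DS = V_ov = V_GS − V_th = 1.51 − 0.778 = 0.732 V.
I_D = ½ k_n V_ov² = 0.5 × 1.31 × 0.732² = 0.351 mA.

I_D = 0.351 mA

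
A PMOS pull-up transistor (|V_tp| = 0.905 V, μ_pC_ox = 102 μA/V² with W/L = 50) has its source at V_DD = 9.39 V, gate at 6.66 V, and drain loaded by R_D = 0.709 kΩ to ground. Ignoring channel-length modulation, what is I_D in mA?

I_D = 8.49 mA

V_SG = V_DD − V_G = 9.39 − 6.66 = 2.73 V, so V_ov = 2.73 − 0.905 = 1.83 V.
k_p = μ_pC_ox · (W/L) = 5.1 mA/V².
Assume saturation: I_D = ½ k_p V_ov² = 0.5 × 5.1 × 1.83² = 8.49 mA, giving V_SD = V_DD − I_D R_D = 9.39 − 8.49 × 0.709 = 3.37 V.
V_SD = 3.37 V ≥ V_ov = 1.83 V, confirming saturation.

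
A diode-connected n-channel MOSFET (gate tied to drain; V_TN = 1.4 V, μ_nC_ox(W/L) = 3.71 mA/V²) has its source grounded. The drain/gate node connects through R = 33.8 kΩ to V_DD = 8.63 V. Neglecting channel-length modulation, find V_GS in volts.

With gate tied to drain, V_GS = V_DS ≥ V_GS − V_TN, so the device is in saturation.
KCL at the drain: ½ k_n (V_GS − V_TN)² = (V_DD − V_GS)/R.
Let x = V_GS − 1.4. Then 62.7 x² + x − 7.23 = 0, giving x = 0.332 V (positive root), so V_GS = 1.73 V.
I_D = (V_DD − V_GS)/R = (8.63 − 1.73) / 33.8 = 0.204 mA.

V_GS = 1.73 V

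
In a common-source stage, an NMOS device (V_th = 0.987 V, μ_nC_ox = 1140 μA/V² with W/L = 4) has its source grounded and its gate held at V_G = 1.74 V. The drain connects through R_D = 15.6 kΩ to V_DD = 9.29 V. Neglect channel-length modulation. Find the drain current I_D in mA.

V_GS = V_G = 1.74 V, so V_ov = 1.74 − 0.987 = 0.753 V.
k_n = μ_nC_ox · (W/L) = 4.56 mA/V².
Assume saturation: I_D = ½ k_n V_ov² = 0.5 × 4.56 × 0.753² = 1.29 mA, giving V_DS = V_DD − I_D R_D = 9.29 − 1.29 × 15.6 = -10.9 V.
But -10.9 V < V_ov = 0.753 V, so the device is actually in triode.
In triode I_D = k_n[V_ov V_DS − ½ V_DS²] and I_D = (V_DD − V_DS)/R_D. Equating: 35.6 V_DS² − 54.57 V_DS + 9.29 = 0, giving V_DS = 0.195 V (the root below V_ov).
I_D = (9.29 − 0.195) / 15.6 = 0.583 mA.

I_D = 0.583 mA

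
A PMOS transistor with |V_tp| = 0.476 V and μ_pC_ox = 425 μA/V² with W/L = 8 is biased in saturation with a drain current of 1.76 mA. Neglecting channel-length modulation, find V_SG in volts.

V_SG = 1.49 V

k_p = μ_pC_ox · (W/L) = 3.4 mA/V².
In saturation I_D = ½ k_p (V_SG − |V_tp|)², so V_SG − |V_tp| = √(2 I_D / k_p) = √(2 × 1.76 / 3.4) = 1.02 V.
V_SG = 0.476 + 1.02 = 1.49 V.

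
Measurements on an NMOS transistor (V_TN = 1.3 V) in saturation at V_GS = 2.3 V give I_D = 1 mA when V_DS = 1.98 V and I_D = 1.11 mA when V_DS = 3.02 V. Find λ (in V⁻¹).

With V_GS fixed, I_D ∝ (1 + λ V_DS) in saturation, so I_D2/I_D1 = (1 + λ V_DS2)/(1 + λ V_DS1).
1.11/1 = 1.11 = (1 + 3.02 λ)/(1 + 1.98 λ).
Solving: λ (I_D1 V_DS2 − I_D2 V_DS1) = I_D2 − I_D1, so λ = (1.11 − 1) / (1 × 3.02 − 1.11 × 1.98) = 0.11 / 0.822 = 0.134 V⁻¹.

λ = 0.134 V⁻¹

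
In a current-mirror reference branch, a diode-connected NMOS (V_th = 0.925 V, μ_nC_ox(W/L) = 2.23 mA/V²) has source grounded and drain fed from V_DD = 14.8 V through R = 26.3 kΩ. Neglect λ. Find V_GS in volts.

With gate tied to drain, V_GS = V_DS ≥ V_GS − V_th, so the device is in saturation.
KCL at the drain: ½ k_n (V_GS − V_th)² = (V_DD − V_GS)/R.
Let x = V_GS − 0.925. Then 29.3 x² + x − 13.88 = 0, giving x = 0.671 V (positive root), so V_GS = 1.6 V.
I_D = (V_DD − V_GS)/R = (14.8 − 1.6) / 26.3 = 0.502 mA.

V_GS = 1.60 V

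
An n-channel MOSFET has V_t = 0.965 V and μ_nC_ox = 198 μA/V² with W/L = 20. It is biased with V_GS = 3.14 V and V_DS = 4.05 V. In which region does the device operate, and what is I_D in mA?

Saturation; I_D = 9.37 mA

k_n = μ_nC_ox · (W/L) = 3.96 mA/V².
V_ov = V_GS − V_t = 3.14 − 0.965 = 2.18 V.
Since V_DS = 4.05 V ≥ V_ov = 2.18 V, the device is in saturation.
I_D = ½ k_n V_ov² = 0.5 × 3.96 × 2.18² = 9.37 mA.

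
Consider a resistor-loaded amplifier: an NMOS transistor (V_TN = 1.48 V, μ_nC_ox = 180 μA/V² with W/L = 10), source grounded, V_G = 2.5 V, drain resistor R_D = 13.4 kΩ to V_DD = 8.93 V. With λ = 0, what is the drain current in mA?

I_D = 0.634 mA

V_GS = V_G = 2.5 V, so V_ov = 2.5 − 1.48 = 1.02 V.
k_n = μ_nC_ox · (W/L) = 1.8 mA/V².
Assume saturation: I_D = ½ k_n V_ov² = 0.5 × 1.8 × 1.02² = 0.936 mA, giving V_DS = V_DD − I_D R_D = 8.93 − 0.936 × 13.4 = -3.62 V.
But -3.62 V < V_ov = 1.02 V, so the device is actually in triode.
In triode I_D = k_n[V_ov V_DS − ½ V_DS²] and I_D = (V_DD − V_DS)/R_D. Equating: 12.1 V_DS² − 25.6 V_DS + 8.93 = 0, giving V_DS = 0.44 V (the root below V_ov).
I_D = (8.93 − 0.44) / 13.4 = 0.634 mA.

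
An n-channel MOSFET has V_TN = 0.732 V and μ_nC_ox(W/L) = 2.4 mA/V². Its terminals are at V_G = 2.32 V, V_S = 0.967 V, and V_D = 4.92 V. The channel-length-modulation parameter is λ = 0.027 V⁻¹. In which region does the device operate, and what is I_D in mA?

Saturation; I_D = 0.512 mA

V_GS = V_G − V_S = 2.32 − 0.967 = 1.35 V; V_DS = V_D − V_S = 4.92 − 0.967 = 3.95 V.
V_ov = V_GS − V_TN = 1.35 − 0.732 = 0.621 V.
Since V_DS = 3.95 V ≥ V_ov = 0.621 V, the device is in saturation.
I_D = ½ k_n V_ov² (1 + λ V_DS) = 0.5 × 2.4 × 0.621² × (1 + 0.027 × 3.95) = 0.512 mA.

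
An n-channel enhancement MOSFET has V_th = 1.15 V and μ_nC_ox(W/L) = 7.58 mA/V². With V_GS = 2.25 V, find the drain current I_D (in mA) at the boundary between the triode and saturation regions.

I_D = 4.59 mA

At the boundary V_DS = V_ov = V_GS − V_th = 2.25 − 1.15 = 1.1 V.
I_D = ½ k_n V_ov² = 0.5 × 7.58 × 1.1² = 4.59 mA.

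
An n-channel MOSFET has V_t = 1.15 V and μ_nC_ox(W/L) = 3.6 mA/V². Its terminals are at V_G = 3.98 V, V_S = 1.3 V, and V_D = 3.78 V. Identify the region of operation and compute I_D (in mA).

V_GS = V_G − V_S = 3.98 − 1.3 = 2.68 V; V_DS = V_D − V_S = 3.78 − 1.3 = 2.48 V.
V_ov = V_GS − V_t = 2.68 − 1.15 = 1.53 V.
Since V_DS = 2.48 V ≥ V_ov = 1.53 V, the device is in saturation.
I_D = ½ k_n V_ov² = 0.5 × 3.6 × 1.53² = 4.21 mA.

Saturation; I_D = 4.21 mA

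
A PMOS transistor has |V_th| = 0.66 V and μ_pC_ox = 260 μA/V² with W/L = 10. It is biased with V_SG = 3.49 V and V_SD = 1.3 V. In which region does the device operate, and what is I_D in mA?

k_p = μ_pC_ox · (W/L) = 2.6 mA/V².
V_ov = V_SG − |V_th| = 3.49 − 0.66 = 2.83 V.
Since V_SD = 1.3 V < V_ov = 2.83 V, the device is in the triode region.
I_D = k_p [V_ov · V_SD − ½ V_SD²] = 2.6 × [2.83 × 1.3 − 0.5 × 1.3²] = 7.37 mA.

Triode; I_D = 7.37 mA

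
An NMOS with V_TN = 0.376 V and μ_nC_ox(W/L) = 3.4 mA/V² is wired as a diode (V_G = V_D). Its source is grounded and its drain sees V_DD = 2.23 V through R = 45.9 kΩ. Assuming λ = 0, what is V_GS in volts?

With gate tied to drain, V_GS = V_DS ≥ V_GS − V_TN, so the device is in saturation.
KCL at the drain: ½ k_n (V_GS − V_TN)² = (V_DD − V_GS)/R.
Let x = V_GS − 0.376. Then 78 x² + x − 1.854 = 0, giving x = 0.148 V (positive root), so V_GS = 0.524 V.
I_D = (V_DD − V_GS)/R = (2.23 − 0.524) / 45.9 = 0.0372 mA.

V_GS = 0.524 V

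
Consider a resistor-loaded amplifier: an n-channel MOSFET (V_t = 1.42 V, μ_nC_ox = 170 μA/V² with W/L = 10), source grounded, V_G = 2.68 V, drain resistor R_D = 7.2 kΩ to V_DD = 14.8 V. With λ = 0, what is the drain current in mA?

V_GS = V_G = 2.68 V, so V_ov = 2.68 − 1.42 = 1.26 V.
k_n = μ_nC_ox · (W/L) = 1.7 mA/V².
Assume saturation: I_D = ½ k_n V_ov² = 0.5 × 1.7 × 1.26² = 1.35 mA, giving V_DS = V_DD − I_D R_D = 14.8 − 1.35 × 7.2 = 5.08 V.
V_DS = 5.08 V ≥ V_ov = 1.26 V, confirming saturation.

I_D = 1.35 mA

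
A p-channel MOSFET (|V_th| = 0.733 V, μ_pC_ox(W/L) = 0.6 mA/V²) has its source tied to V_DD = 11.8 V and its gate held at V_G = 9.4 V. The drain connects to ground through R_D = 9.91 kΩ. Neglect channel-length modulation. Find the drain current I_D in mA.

I_D = 0.834 mA

V_SG = V_DD − V_G = 11.8 − 9.4 = 2.4 V, so V_ov = 2.4 − 0.733 = 1.67 V.
Assume saturation: I_D = ½ k_p V_ov² = 0.5 × 0.6 × 1.67² = 0.834 mA, giving V_SD = V_DD − I_D R_D = 11.8 − 0.834 × 9.91 = 3.54 V.
V_SD = 3.54 V ≥ V_ov = 1.67 V, confirming saturation.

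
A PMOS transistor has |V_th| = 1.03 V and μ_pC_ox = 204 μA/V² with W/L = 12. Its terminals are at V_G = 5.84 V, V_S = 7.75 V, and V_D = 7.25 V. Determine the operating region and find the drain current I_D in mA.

V_SG = V_S − V_G = 7.75 − 5.84 = 1.91 V; V_SD = V_S − V_D = 7.75 − 7.25 = 0.5 V.
k_p = μ_pC_ox · (W/L) = 2.448 mA/V².
V_ov = V_SG − |V_th| = 1.91 − 1.03 = 0.88 V.
Since V_SD = 0.5 V < V_ov = 0.88 V, the device is in the triode region.
I_D = k_p [V_ov · V_SD − ½ V_SD²] = 2.448 × [0.88 × 0.5 − 0.5 × 0.5²] = 0.771 mA.

Triode; I_D = 0.771 mA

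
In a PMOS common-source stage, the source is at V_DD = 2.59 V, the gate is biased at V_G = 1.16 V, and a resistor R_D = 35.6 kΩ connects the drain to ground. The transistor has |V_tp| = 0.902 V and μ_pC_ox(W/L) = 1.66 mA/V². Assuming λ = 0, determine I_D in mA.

V_SG = V_DD − V_G = 2.59 − 1.16 = 1.43 V, so V_ov = 1.43 − 0.902 = 0.528 V.
Assume saturation: I_D = ½ k_p V_ov² = 0.5 × 1.66 × 0.528² = 0.231 mA, giving V_SD = V_DD − I_D R_D = 2.59 − 0.231 × 35.6 = -5.65 V.
But -5.65 V < V_ov = 0.528 V, so the device is actually in triode.
In triode I_D = k_p[V_ov V_SD − ½ V_SD²] and I_D = (V_DD − V_SD)/R_D. Equating: 29.5 V_SD² − 32.2 V_SD + 2.59 = 0, giving V_SD = 0.0874 V (the root below V_ov).
I_D = (2.59 − 0.0874) / 35.6 = 0.0703 mA.

I_D = 0.0703 mA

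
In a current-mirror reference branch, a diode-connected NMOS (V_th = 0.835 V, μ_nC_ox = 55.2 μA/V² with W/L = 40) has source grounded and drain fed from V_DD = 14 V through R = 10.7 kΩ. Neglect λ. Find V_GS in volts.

With gate tied to drain, V_GS = V_DS ≥ V_GS − V_th, so the device is in saturation.
k_n = μ_nC_ox · (W/L) = 2.208 mA/V².
KCL at the drain: ½ k_n (V_GS − V_th)² = (V_DD − V_GS)/R.
Let x = V_GS − 0.835. Then 11.8 x² + x − 13.16 = 0, giving x = 1.01 V (positive root), so V_GS = 1.85 V.
I_D = (V_DD − V_GS)/R = (14 − 1.85) / 10.7 = 1.14 mA.

V_GS = 1.85 V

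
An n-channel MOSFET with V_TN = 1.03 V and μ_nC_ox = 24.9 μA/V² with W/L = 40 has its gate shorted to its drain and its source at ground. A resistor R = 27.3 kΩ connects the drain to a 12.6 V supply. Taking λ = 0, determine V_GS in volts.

With gate tied to drain, V_GS = V_DS ≥ V_GS − V_TN, so the device is in saturation.
k_n = μ_nC_ox · (W/L) = 0.996 mA/V².
KCL at the drain: ½ k_n (V_GS − V_TN)² = (V_DD − V_GS)/R.
Let x = V_GS − 1.03. Then 13.6 x² + x − 11.57 = 0, giving x = 0.886 V (positive root), so V_GS = 1.92 V.
I_D = (V_DD − V_GS)/R = (12.6 − 1.92) / 27.3 = 0.391 mA.

V_GS = 1.92 V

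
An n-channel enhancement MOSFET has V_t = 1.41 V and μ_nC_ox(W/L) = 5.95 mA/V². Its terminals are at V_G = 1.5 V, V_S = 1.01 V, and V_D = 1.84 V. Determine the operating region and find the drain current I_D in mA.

Cutoff; I_D = 0 mA

V_GS = V_G − V_S = 1.5 − 1.01 = 0.49 V; V_DS = V_D − V_S = 1.84 − 1.01 = 0.83 V.
V_GS = 0.49 V < V_t = 1.41 V, so the transistor is in cutoff.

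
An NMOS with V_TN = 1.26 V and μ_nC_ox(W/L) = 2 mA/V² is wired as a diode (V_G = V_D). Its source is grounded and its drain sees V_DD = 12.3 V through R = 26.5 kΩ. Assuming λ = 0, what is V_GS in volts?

With gate tied to drain, V_GS = V_DS ≥ V_GS − V_TN, so the device is in saturation.
KCL at the drain: ½ k_n (V_GS − V_TN)² = (V_DD − V_GS)/R.
Let x = V_GS − 1.26. Then 26.5 x² + x − 11.04 = 0, giving x = 0.627 V (positive root), so V_GS = 1.89 V.
I_D = (V_DD − V_GS)/R = (12.3 − 1.89) / 26.5 = 0.393 mA.

V_GS = 1.89 V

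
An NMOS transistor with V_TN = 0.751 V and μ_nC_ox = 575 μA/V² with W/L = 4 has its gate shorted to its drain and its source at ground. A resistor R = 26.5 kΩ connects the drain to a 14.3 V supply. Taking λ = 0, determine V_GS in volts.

With gate tied to drain, V_GS = V_DS ≥ V_GS − V_TN, so the device is in saturation.
k_n = μ_nC_ox · (W/L) = 2.3 mA/V².
KCL at the drain: ½ k_n (V_GS − V_TN)² = (V_DD − V_GS)/R.
Let x = V_GS − 0.751. Then 30.5 x² + x − 13.55 = 0, giving x = 0.651 V (positive root), so V_GS = 1.4 V.
I_D = (V_DD − V_GS)/R = (14.3 − 1.4) / 26.5 = 0.487 mA.

V_GS = 1.40 V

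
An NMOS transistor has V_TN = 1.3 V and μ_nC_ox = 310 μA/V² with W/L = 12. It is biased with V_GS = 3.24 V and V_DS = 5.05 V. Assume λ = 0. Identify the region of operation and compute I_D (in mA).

Saturation; I_D = 7.00 mA

k_n = μ_nC_ox · (W/L) = 3.72 mA/V².
V_ov = V_GS − V_TN = 3.24 − 1.3 = 1.94 V.
Since V_DS = 5.05 V ≥ V_ov = 1.94 V, the device is in saturation.
I_D = ½ k_n V_ov² = 0.5 × 3.72 × 1.94² = 7 mA.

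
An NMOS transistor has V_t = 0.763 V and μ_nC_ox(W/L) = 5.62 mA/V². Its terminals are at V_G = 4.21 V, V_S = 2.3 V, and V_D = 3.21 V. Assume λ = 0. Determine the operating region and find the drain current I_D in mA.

V_GS = V_G − V_S = 4.21 − 2.3 = 1.91 V; V_DS = V_D − V_S = 3.21 − 2.3 = 0.91 V.
V_ov = V_GS − V_t = 1.91 − 0.763 = 1.15 V.
Since V_DS = 0.91 V < V_ov = 1.15 V, the device is in the triode region.
I_D = k_n [V_ov · V_DS − ½ V_DS²] = 5.62 × [1.15 × 0.91 − 0.5 × 0.91²] = 3.54 mA.

Triode; I_D = 3.54 mA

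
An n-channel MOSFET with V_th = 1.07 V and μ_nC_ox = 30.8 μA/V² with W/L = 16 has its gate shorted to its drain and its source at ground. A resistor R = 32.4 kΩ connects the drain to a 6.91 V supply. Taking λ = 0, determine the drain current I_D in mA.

With gate tied to drain, V_GS = V_DS ≥ V_GS − V_th, so the device is in saturation.
k_n = μ_nC_ox · (W/L) = 0.4928 mA/V².
KCL at the drain: ½ k_n (V_GS − V_th)² = (V_DD − V_GS)/R.
Let x = V_GS − 1.07. Then 7.98 x² + x − 5.84 = 0, giving x = 0.795 V (positive root), so V_GS = 1.86 V.
I_D = (V_DD − V_GS)/R = (6.91 − 1.86) / 32.4 = 0.156 mA.

I_D = 0.156 mA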